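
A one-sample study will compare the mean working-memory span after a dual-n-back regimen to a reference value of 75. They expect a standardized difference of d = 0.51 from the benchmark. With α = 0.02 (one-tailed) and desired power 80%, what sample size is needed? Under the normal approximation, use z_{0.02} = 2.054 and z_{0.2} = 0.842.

For a one-sample test: n = ((z_{α} + z_β) / d)².
z_{α} + z_β = 2.054 + 0.842 = 2.896.
n = (2.896 / 0.51)² = 5.678² = 32.24.
Round up.

n = 33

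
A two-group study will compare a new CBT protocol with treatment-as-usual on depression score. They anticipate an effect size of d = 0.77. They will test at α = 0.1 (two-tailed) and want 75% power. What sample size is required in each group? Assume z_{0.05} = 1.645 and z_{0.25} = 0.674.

n = 19 per group

For two independent groups with equal n: n = 2·((z_{α/2} + z_β) / d)².
z_{α/2} + z_β = 1.645 + 0.674 = 2.319.
n = 2 × (2.319 / 0.77)² = 2 × 3.012² = 2 × 9.07 = 18.1.
Round up to the next whole participant.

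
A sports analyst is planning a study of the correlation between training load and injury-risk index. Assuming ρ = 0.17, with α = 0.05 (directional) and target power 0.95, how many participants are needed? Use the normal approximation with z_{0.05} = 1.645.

n = 371

Fisher's z: C = ½·ln((1+r)/(1−r)) = ½·ln(1.4096) = 0.1717.
n = ((z_{α} + z_β)/C)² + 3.
(1.645 + 1.645) / 0.1717 = 3.290 / 0.1717 = 19.161.
n = 19.161² + 3 = 367.16 + 3 = 370.2.
Round up.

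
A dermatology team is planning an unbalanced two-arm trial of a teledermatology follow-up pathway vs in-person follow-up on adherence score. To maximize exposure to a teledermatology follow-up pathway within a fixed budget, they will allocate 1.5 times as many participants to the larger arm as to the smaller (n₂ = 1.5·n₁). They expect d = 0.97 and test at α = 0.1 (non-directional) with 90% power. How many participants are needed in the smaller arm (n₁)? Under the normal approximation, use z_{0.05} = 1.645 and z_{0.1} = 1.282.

With allocation ratio k = n₂/n₁ = 1.5, Var(x̄₁−x̄₂) = σ²(1/n₁ + 1/(k·n₁)) = σ²·(k+1)/(k·n₁).
So n₁ = (1 + 1/k)·((z_{α/2} + z_β)/d)² = 1.667 × (2.927/0.97)².
n₁ = 1.667 × 9.11 = 15.2.
Round up: n₁ = 16, giving n₂ = 1.5 × 16 = 24.

n₁ = 16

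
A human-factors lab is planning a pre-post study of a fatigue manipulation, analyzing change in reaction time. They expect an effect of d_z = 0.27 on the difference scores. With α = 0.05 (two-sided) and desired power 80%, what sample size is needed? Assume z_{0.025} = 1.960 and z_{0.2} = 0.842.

n = 108 pairs

For a paired (one-sample on differences) test: n = ((z_{α/2} + z_β) / d)².
z_{α/2} + z_β = 1.960 + 0.842 = 2.802.
n = (2.802 / 0.27)² = 10.378² = 107.70.
Round up.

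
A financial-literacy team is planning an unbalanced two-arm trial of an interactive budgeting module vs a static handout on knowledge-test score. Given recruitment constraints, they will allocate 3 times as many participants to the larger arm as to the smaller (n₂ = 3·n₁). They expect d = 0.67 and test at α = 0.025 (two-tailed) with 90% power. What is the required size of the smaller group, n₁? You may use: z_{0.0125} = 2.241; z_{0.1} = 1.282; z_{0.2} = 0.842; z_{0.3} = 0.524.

With allocation ratio k = n₂/n₁ = 3, Var(x̄₁−x̄₂) = σ²(1/n₁ + 1/(k·n₁)) = σ²·(k+1)/(k·n₁).
So n₁ = (1 + 1/k)·((z_{α/2} + z_β)/d)² = 1.333 × (3.523/0.67)².
n₁ = 1.333 × 27.65 = 36.9.
Round up: n₁ = 37, giving n₂ = 3 × 37 = 111.

n₁ = 37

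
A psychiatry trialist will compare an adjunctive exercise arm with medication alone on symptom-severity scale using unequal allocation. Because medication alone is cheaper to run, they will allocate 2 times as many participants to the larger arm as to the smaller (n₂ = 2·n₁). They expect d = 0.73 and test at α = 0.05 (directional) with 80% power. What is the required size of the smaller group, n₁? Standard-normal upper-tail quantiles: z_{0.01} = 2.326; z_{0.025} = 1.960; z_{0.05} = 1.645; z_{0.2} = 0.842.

n₁ = 18

With allocation ratio k = n₂/n₁ = 2, Var(x̄₁−x̄₂) = σ²(1/n₁ + 1/(k·n₁)) = σ²·(k+1)/(k·n₁).
So n₁ = (1 + 1/k)·((z_{α} + z_β)/d)² = 1.500 × (2.487/0.73)².
n₁ = 1.500 × 11.61 = 17.4.
Round up: n₁ = 18, giving n₂ = 2 × 18 = 36.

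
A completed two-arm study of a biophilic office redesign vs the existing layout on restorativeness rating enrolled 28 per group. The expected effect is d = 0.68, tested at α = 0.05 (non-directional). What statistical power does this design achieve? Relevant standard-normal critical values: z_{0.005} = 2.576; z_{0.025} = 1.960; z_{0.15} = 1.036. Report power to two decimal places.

For two equal groups, power = Φ(d·√(n/2) − z_{α/2}).
d·√(n/2) = 0.68 × √(28/2) = 0.68 × 3.742 = 2.544.
z_β = 2.544 − 1.960 = 0.584.
Power = Φ(0.584) = 0.720.

power ≈ 0.72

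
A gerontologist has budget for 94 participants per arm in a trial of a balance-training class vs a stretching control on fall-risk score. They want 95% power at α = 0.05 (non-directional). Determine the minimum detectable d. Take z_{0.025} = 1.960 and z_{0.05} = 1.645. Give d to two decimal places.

d_min ≈ 0.53

For two independent groups of n = 94 each: d_min = (z_{α/2} + z_β)·√(2/n).
z-sum = 1.960 + 1.645 = 3.605.
d_min = 3.605 × √(2/94) = 3.605 × 0.1459 = 0.526.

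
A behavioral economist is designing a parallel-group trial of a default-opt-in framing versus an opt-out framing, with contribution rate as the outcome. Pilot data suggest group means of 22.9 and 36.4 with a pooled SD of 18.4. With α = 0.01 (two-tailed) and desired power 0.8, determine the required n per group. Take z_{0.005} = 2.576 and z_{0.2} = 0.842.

Cohen's d = |M₁ − M₂| / SD_pooled = |22.9 − 36.4| / 18.4 = 13.5 / 18.4 = 0.734.
For two independent groups with equal n: n = 2·((z_{α/2} + z_β) / d)².
z_{α/2} + z_β = 2.576 + 0.842 = 3.418.
n = 2 × (3.418 / 0.734)² = 2 × 4.657² = 2 × 21.68 = 43.4.
Round up to the next whole participant.

n = 44 per group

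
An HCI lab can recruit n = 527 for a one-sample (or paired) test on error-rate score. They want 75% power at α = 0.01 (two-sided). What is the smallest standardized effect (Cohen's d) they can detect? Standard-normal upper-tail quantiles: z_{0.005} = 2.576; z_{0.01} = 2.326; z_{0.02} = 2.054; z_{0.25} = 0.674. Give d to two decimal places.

d_min ≈ 0.14

For a single sample (or paired design) of n = 527: d_min = (z_{α/2} + z_β)/√n.
z-sum = 2.576 + 0.674 = 3.250.
d_min = 3.250 / √527 = 3.250 / 22.956 = 0.142.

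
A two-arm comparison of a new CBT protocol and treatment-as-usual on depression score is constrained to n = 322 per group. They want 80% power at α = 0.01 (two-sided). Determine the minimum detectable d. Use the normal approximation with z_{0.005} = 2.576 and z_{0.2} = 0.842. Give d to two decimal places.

d_min ≈ 0.27

For two independent groups of n = 322 each: d_min = (z_{α/2} + z_β)·√(2/n).
z-sum = 2.576 + 0.842 = 3.418.
d_min = 3.418 × √(2/322) = 3.418 × 0.0788 = 0.269.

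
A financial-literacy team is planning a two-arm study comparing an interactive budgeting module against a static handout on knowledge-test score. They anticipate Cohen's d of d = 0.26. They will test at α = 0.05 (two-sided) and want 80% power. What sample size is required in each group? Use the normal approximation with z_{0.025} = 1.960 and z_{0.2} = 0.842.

n = 233 per group

For two independent groups with equal n: n = 2·((z_{α/2} + z_β) / d)².
z_{α/2} + z_β = 1.960 + 0.842 = 2.802.
n = 2 × (2.802 / 0.26)² = 2 × 10.777² = 2 × 116.14 = 232.3.
Round up to the next whole participant.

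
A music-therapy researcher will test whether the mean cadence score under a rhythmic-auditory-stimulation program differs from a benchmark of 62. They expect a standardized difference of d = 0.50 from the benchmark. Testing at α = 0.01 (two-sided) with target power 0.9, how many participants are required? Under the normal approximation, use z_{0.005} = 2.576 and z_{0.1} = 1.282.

For a one-sample test: n = ((z_{α/2} + z_β) / d)².
z_{α/2} + z_β = 2.576 + 1.282 = 3.858.
n = (3.858 / 0.50)² = 7.716² = 59.54.
Round up.

n = 60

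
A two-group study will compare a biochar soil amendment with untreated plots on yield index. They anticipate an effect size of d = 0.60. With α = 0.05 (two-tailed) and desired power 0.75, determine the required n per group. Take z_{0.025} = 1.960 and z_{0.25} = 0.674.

n = 39 per group

For two independent groups with equal n: n = 2·((z_{α/2} + z_β) / d)².
z_{α/2} + z_β = 1.960 + 0.674 = 2.634.
n = 2 × (2.634 / 0.60)² = 2 × 4.390² = 2 × 19.27 = 38.5.
Round up to the next whole participant.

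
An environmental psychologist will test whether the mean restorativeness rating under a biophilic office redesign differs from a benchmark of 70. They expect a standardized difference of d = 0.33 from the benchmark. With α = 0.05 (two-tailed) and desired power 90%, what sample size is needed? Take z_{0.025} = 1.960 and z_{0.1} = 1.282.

For a one-sample test: n = ((z_{α/2} + z_β) / d)².
z_{α/2} + z_β = 1.960 + 1.282 = 3.242.
n = (3.242 / 0.33)² = 9.824² = 96.52.
Round up.

n = 97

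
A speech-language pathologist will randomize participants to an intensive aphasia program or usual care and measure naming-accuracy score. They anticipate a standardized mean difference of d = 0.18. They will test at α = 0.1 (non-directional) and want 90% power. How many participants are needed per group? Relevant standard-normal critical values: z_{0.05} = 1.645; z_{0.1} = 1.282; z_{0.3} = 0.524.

n = 529 per group

For two independent groups with equal n: n = 2·((z_{α/2} + z_β) / d)².
z_{α/2} + z_β = 1.645 + 1.282 = 2.927.
n = 2 × (2.927 / 0.18)² = 2 × 16.261² = 2 × 264.42 = 528.8.
Round up to the next whole participant.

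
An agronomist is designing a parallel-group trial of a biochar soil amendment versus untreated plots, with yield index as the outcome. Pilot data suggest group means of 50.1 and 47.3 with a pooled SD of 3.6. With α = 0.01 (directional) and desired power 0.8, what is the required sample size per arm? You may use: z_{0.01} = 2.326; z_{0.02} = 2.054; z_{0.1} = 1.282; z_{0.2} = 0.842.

Cohen's d = |M₁ − M₂| / SD_pooled = |50.1 − 47.3| / 3.6 = 2.8 / 3.6 = 0.778.
For two independent groups with equal n: n = 2·((z_{α} + z_β) / d)².
z_{α} + z_β = 2.326 + 0.842 = 3.168.
n = 2 × (3.168 / 0.778)² = 2 × 4.072² = 2 × 16.58 = 33.2.
Round up to the next whole participant.

n = 34 per group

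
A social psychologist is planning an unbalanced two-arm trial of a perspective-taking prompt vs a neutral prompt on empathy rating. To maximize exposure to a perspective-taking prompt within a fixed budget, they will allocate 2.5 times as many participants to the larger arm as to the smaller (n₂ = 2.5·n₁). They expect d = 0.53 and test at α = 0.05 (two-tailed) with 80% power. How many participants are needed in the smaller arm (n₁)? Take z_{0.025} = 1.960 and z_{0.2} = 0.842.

With allocation ratio k = n₂/n₁ = 2.5, Var(x̄₁−x̄₂) = σ²(1/n₁ + 1/(k·n₁)) = σ²·(k+1)/(k·n₁).
So n₁ = (1 + 1/k)·((z_{α/2} + z_β)/d)² = 1.400 × (2.802/0.53)².
n₁ = 1.400 × 27.95 = 39.1.
Round up: n₁ = 40, giving n₂ = 2.5 × 40 = 100.

n₁ = 40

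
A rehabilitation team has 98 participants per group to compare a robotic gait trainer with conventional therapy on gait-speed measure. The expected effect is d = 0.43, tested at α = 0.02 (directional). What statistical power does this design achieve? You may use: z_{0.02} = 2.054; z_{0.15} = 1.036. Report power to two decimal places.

For two equal groups, power = Φ(d·√(n/2) − z_{α}).
d·√(n/2) = 0.43 × √(98/2) = 0.43 × 7.000 = 3.010.
z_β = 3.010 − 2.054 = 0.956.
Power = Φ(0.956) = 0.830.

power ≈ 0.83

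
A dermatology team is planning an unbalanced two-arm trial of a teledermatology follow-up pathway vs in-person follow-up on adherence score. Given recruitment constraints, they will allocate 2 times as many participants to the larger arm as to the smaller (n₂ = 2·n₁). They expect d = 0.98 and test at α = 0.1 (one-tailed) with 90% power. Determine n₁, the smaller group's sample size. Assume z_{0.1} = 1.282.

n₁ = 11

With allocation ratio k = n₂/n₁ = 2, Var(x̄₁−x̄₂) = σ²(1/n₁ + 1/(k·n₁)) = σ²·(k+1)/(k·n₁).
So n₁ = (1 + 1/k)·((z_{α} + z_β)/d)² = 1.500 × (2.564/0.98)².
n₁ = 1.500 × 6.85 = 10.3.
Round up: n₁ = 11, giving n₂ = 2 × 11 = 22.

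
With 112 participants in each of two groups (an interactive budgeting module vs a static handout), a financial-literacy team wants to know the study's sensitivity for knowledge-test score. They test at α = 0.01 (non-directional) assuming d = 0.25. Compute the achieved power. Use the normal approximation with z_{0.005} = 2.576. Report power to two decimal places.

For two equal groups, power = Φ(d·√(n/2) − z_{α/2}).
d·√(n/2) = 0.25 × √(112/2) = 0.25 × 7.483 = 1.871.
z_β = 1.871 − 2.576 = -0.705.
Power = Φ(-0.705) = 0.240.

power ≈ 0.24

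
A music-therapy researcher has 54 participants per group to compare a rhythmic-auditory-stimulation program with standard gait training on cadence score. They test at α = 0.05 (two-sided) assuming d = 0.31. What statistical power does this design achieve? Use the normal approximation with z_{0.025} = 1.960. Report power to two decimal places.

For two equal groups, power = Φ(d·√(n/2) − z_{α/2}).
d·√(n/2) = 0.31 × √(54/2) = 0.31 × 5.196 = 1.611.
z_β = 1.611 − 1.960 = -0.349.
Power = Φ(-0.349) = 0.363.

power ≈ 0.36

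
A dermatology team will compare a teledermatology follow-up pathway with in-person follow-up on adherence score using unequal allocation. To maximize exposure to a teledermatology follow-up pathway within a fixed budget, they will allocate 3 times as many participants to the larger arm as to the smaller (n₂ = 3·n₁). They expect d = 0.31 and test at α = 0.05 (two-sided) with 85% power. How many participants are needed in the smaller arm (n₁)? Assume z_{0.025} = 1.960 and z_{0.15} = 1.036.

With allocation ratio k = n₂/n₁ = 3, Var(x̄₁−x̄₂) = σ²(1/n₁ + 1/(k·n₁)) = σ²·(k+1)/(k·n₁).
So n₁ = (1 + 1/k)·((z_{α/2} + z_β)/d)² = 1.333 × (2.996/0.31)².
n₁ = 1.333 × 93.40 = 124.5.
Round up: n₁ = 125, giving n₂ = 3 × 125 = 375.

n₁ = 125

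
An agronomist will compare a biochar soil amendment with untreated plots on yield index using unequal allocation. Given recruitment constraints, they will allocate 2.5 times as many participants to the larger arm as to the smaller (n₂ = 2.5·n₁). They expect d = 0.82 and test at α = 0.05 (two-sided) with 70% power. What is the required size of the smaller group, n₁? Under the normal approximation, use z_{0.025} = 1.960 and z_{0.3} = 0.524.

With allocation ratio k = n₂/n₁ = 2.5, Var(x̄₁−x̄₂) = σ²(1/n₁ + 1/(k·n₁)) = σ²·(k+1)/(k·n₁).
So n₁ = (1 + 1/k)·((z_{α/2} + z_β)/d)² = 1.400 × (2.484/0.82)².
n₁ = 1.400 × 9.18 = 12.8.
Round up: n₁ = 13, giving n₂ = ⌈2.5 × 13⌉ = ⌈32.5⌉ = 33.

n₁ = 13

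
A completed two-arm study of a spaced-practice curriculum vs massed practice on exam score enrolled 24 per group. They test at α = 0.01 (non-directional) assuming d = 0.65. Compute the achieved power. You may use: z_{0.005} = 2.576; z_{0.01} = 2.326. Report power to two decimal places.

power ≈ 0.37

For two equal groups, power = Φ(d·√(n/2) − z_{α/2}).
d·√(n/2) = 0.65 × √(24/2) = 0.65 × 3.464 = 2.252.
z_β = 2.252 − 2.576 = -0.324.
Power = Φ(-0.324) = 0.373.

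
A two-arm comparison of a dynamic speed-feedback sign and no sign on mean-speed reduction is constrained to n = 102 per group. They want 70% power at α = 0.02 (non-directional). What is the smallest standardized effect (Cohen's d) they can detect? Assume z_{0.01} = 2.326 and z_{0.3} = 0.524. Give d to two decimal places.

For two independent groups of n = 102 each: d_min = (z_{α/2} + z_β)·√(2/n).
z-sum = 2.326 + 0.524 = 2.850.
d_min = 2.850 × √(2/102) = 2.850 × 0.1400 = 0.399.

d_min ≈ 0.40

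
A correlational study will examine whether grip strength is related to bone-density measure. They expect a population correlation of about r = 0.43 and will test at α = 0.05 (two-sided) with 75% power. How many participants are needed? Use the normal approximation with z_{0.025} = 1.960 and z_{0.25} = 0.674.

n = 36

Fisher's z: C = ½·ln((1+r)/(1−r)) = ½·ln(2.5088) = 0.4599.
n = ((z_{α/2} + z_β)/C)² + 3.
(1.960 + 0.674) / 0.4599 = 2.634 / 0.4599 = 5.727.
n = 5.727² + 3 = 32.80 + 3 = 35.8.
Round up.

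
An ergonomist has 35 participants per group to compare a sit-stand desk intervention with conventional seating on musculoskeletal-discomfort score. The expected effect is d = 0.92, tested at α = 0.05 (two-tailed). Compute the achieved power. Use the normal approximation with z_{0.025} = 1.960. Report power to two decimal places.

power ≈ 0.97

For two equal groups, power = Φ(d·√(n/2) − z_{α/2}).
d·√(n/2) = 0.92 × √(35/2) = 0.92 × 4.183 = 3.849.
z_β = 3.849 − 1.960 = 1.889.
Power = Φ(1.889) = 0.971.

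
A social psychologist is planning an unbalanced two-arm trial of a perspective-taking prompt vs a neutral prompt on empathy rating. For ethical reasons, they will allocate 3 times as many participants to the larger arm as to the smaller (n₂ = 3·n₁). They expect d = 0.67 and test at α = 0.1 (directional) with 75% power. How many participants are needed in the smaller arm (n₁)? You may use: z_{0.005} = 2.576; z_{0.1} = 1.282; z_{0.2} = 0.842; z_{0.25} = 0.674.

n₁ = 12

With allocation ratio k = n₂/n₁ = 3, Var(x̄₁−x̄₂) = σ²(1/n₁ + 1/(k·n₁)) = σ²·(k+1)/(k·n₁).
So n₁ = (1 + 1/k)·((z_{α} + z_β)/d)² = 1.333 × (1.956/0.67)².
n₁ = 1.333 × 8.52 = 11.4.
Round up: n₁ = 12, giving n₂ = 3 × 12 = 36.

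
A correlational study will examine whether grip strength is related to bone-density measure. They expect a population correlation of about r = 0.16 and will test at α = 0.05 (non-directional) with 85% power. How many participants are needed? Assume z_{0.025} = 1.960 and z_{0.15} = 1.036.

Fisher's z: C = ½·ln((1+r)/(1−r)) = ½·ln(1.3810) = 0.1614.
n = ((z_{α/2} + z_β)/C)² + 3.
(1.960 + 1.036) / 0.1614 = 2.996 / 0.1614 = 18.563.
n = 18.563² + 3 = 344.57 + 3 = 347.6.
Round up.

n = 348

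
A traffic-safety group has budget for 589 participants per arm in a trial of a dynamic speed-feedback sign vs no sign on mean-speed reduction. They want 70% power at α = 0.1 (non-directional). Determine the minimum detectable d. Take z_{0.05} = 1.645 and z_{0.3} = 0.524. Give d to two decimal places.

d_min ≈ 0.13

For two independent groups of n = 589 each: d_min = (z_{α/2} + z_β)·√(2/n).
z-sum = 1.645 + 0.524 = 2.169.
d_min = 2.169 × √(2/589) = 2.169 × 0.0583 = 0.126.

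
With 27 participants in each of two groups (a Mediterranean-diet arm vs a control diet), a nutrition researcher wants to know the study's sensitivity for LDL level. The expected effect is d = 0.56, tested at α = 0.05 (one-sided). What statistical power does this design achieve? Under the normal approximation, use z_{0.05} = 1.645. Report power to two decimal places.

For two equal groups, power = Φ(d·√(n/2) − z_{α}).
d·√(n/2) = 0.56 × √(27/2) = 0.56 × 3.674 = 2.058.
z_β = 2.058 − 1.645 = 0.413.
Power = Φ(0.413) = 0.660.

power ≈ 0.66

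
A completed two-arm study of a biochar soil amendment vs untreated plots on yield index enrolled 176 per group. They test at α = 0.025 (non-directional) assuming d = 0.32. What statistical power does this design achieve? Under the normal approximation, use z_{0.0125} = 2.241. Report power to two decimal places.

power ≈ 0.78

For two equal groups, power = Φ(d·√(n/2) − z_{α/2}).
d·√(n/2) = 0.32 × √(176/2) = 0.32 × 9.381 = 3.002.
z_β = 3.002 − 2.241 = 0.761.
Power = Φ(0.761) = 0.777.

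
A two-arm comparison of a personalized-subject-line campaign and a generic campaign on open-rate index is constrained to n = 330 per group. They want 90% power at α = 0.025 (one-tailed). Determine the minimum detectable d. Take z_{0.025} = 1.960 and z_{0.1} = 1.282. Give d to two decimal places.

For two independent groups of n = 330 each: d_min = (z_{α} + z_β)·√(2/n).
z-sum = 1.960 + 1.282 = 3.242.
d_min = 3.242 × √(2/330) = 3.242 × 0.0778 = 0.252.

d_min ≈ 0.25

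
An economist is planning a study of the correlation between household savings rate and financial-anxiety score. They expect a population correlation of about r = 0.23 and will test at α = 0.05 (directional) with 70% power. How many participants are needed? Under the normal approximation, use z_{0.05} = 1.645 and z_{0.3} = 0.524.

n = 89

Fisher's z: C = ½·ln((1+r)/(1−r)) = ½·ln(1.5974) = 0.2342.
n = ((z_{α} + z_β)/C)² + 3.
(1.645 + 0.524) / 0.2342 = 2.169 / 0.2342 = 9.261.
n = 9.261² + 3 = 85.77 + 3 = 88.8.
Round up.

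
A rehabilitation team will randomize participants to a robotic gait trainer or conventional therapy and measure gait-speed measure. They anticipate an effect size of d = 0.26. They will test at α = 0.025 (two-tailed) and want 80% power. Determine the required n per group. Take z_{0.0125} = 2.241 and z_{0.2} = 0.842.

For two independent groups with equal n: n = 2·((z_{α/2} + z_β) / d)².
z_{α/2} + z_β = 2.241 + 0.842 = 3.083.
n = 2 × (3.083 / 0.26)² = 2 × 11.858² = 2 × 140.60 = 281.2.
Round up to the next whole participant.

n = 282 per group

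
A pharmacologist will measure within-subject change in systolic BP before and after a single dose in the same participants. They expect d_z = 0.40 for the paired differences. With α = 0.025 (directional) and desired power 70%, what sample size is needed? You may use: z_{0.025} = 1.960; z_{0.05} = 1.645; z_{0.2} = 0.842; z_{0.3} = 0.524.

n = 39 pairs

For a paired (one-sample on differences) test: n = ((z_{α} + z_β) / d)².
z_{α} + z_β = 1.960 + 0.524 = 2.484.
n = (2.484 / 0.40)² = 6.210² = 38.56.
Round up.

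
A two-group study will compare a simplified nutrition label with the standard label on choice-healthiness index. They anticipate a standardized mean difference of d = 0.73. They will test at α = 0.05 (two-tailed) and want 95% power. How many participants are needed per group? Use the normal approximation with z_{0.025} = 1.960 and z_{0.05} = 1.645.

For two independent groups with equal n: n = 2·((z_{α/2} + z_β) / d)².
z_{α/2} + z_β = 1.960 + 1.645 = 3.605.
n = 2 × (3.605 / 0.73)² = 2 × 4.938² = 2 × 24.39 = 48.8.
Round up to the next whole participant.

n = 49 per group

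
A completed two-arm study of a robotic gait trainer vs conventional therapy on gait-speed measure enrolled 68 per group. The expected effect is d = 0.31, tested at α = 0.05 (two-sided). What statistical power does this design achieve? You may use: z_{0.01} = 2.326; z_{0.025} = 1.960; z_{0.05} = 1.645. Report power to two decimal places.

power ≈ 0.44

For two equal groups, power = Φ(d·√(n/2) − z_{α/2}).
d·√(n/2) = 0.31 × √(68/2) = 0.31 × 5.831 = 1.808.
z_β = 1.808 − 1.960 = -0.152.
Power = Φ(-0.152) = 0.439.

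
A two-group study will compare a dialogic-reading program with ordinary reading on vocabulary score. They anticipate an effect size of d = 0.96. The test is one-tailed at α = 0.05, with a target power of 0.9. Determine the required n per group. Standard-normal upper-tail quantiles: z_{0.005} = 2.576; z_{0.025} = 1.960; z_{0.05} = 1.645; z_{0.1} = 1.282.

For two independent groups with equal n: n = 2·((z_{α} + z_β) / d)².
z_{α} + z_β = 1.645 + 1.282 = 2.927.
n = 2 × (2.927 / 0.96)² = 2 × 3.049² = 2 × 9.30 = 18.6.
Round up to the next whole participant.

n = 19 per group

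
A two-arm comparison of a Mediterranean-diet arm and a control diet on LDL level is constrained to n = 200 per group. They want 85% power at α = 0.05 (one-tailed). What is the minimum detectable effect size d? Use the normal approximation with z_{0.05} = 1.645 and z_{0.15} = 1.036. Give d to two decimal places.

For two independent groups of n = 200 each: d_min = (z_{α} + z_β)·√(2/n).
z-sum = 1.645 + 1.036 = 2.681.
d_min = 2.681 × √(2/200) = 2.681 × 0.1000 = 0.268.

d_min ≈ 0.27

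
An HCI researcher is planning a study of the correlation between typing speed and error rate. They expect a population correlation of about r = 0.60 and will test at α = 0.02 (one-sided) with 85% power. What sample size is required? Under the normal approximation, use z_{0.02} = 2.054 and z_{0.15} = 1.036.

n = 23

Fisher's z: C = ½·ln((1+r)/(1−r)) = ½·ln(4.0000) = 0.6931.
n = ((z_{α} + z_β)/C)² + 3.
(2.054 + 1.036) / 0.6931 = 3.090 / 0.6931 = 4.458.
n = 4.458² + 3 = 19.88 + 3 = 22.9.
Round up.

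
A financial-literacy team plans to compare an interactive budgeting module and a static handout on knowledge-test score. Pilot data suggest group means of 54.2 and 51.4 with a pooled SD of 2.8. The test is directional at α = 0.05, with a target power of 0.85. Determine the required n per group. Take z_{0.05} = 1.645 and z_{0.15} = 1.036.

n = 15 per group

Cohen's d = |M₁ − M₂| / SD_pooled = |54.2 − 51.4| / 2.8 = 2.8 / 2.8 = 1.000.
For two independent groups with equal n: n = 2·((z_{α} + z_β) / d)².
z_{α} + z_β = 1.645 + 1.036 = 2.681.
n = 2 × (2.681 / 1.000)² = 2 × 2.681² = 2 × 7.19 = 14.4.
Round up to the next whole participant.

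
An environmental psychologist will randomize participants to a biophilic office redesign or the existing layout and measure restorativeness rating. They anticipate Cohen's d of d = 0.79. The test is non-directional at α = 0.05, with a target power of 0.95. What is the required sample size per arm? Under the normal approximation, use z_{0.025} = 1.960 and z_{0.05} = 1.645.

For two independent groups with equal n: n = 2·((z_{α/2} + z_β) / d)².
z_{α/2} + z_β = 1.960 + 1.645 = 3.605.
n = 2 × (3.605 / 0.79)² = 2 × 4.563² = 2 × 20.82 = 41.6.
Round up to the next whole participant.

n = 42 per group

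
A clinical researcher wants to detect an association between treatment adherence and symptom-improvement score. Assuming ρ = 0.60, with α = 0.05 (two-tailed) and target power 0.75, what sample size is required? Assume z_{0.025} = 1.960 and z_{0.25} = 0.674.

n = 18

Fisher's z: C = ½·ln((1+r)/(1−r)) = ½·ln(4.0000) = 0.6931.
n = ((z_{α/2} + z_β)/C)² + 3.
(1.960 + 0.674) / 0.6931 = 2.634 / 0.6931 = 3.800.
n = 3.800² + 3 = 14.44 + 3 = 17.4.
Round up.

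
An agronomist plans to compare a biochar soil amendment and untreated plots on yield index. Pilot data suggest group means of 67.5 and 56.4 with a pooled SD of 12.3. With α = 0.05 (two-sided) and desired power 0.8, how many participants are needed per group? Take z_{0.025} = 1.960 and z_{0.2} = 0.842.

Cohen's d = |M₁ − M₂| / SD_pooled = |67.5 − 56.4| / 12.3 = 11.1 / 12.3 = 0.902.
For two independent groups with equal n: n = 2·((z_{α/2} + z_β) / d)².
z_{α/2} + z_β = 1.960 + 0.842 = 2.802.
n = 2 × (2.802 / 0.902)² = 2 × 3.106² = 2 × 9.65 = 19.3.
Round up to the next whole participant.

n = 20 per group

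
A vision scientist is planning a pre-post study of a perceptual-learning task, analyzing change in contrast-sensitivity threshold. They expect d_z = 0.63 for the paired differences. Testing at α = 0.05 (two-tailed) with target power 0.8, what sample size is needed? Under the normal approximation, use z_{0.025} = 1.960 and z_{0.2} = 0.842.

n = 20 pairs

For a paired (one-sample on differences) test: n = ((z_{α/2} + z_β) / d)².
z_{α/2} + z_β = 1.960 + 0.842 = 2.802.
n = (2.802 / 0.63)² = 4.448² = 19.78.
Round up.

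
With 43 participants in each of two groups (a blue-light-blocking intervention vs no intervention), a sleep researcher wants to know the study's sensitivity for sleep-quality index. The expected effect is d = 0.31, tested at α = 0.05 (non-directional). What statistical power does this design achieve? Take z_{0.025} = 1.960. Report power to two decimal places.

power ≈ 0.30

For two equal groups, power = Φ(d·√(n/2) − z_{α/2}).
d·√(n/2) = 0.31 × √(43/2) = 0.31 × 4.637 = 1.437.
z_β = 1.437 − 1.960 = -0.523.
Power = Φ(-0.523) = 0.301.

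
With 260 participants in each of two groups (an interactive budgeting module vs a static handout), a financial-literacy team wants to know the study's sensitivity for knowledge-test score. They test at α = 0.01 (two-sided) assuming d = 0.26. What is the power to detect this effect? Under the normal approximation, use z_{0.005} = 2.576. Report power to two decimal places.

For two equal groups, power = Φ(d·√(n/2) − z_{α/2}).
d·√(n/2) = 0.26 × √(260/2) = 0.26 × 11.402 = 2.964.
z_β = 2.964 − 2.576 = 0.388.
Power = Φ(0.388) = 0.651.

power ≈ 0.65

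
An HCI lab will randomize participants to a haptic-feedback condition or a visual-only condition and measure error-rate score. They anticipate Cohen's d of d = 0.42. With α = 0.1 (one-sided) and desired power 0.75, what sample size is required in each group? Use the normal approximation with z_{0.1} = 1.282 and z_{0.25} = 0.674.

n = 44 per group

For two independent groups with equal n: n = 2·((z_{α} + z_β) / d)².
z_{α} + z_β = 1.282 + 0.674 = 1.956.
n = 2 × (1.956 / 0.42)² = 2 × 4.657² = 2 × 21.69 = 43.4.
Round up to the next whole participant.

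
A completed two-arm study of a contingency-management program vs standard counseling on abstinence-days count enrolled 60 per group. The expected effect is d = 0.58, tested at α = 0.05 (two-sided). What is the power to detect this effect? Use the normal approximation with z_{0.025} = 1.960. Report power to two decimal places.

For two equal groups, power = Φ(d·√(n/2) − z_{α/2}).
d·√(n/2) = 0.58 × √(60/2) = 0.58 × 5.477 = 3.177.
z_β = 3.177 − 1.960 = 1.217.
Power = Φ(1.217) = 0.888.

power ≈ 0.89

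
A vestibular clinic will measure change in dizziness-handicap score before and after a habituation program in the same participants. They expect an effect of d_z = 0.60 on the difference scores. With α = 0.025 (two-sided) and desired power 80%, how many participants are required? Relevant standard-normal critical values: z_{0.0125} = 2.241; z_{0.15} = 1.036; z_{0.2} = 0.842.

n = 27 pairs

For a paired (one-sample on differences) test: n = ((z_{α/2} + z_β) / d)².
z_{α/2} + z_β = 2.241 + 0.842 = 3.083.
n = (3.083 / 0.60)² = 5.138² = 26.40.
Round up.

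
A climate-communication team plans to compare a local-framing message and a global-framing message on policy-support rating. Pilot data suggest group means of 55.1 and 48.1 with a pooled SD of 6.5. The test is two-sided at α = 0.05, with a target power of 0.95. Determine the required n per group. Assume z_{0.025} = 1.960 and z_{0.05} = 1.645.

n = 23 per group

Cohen's d = |M₁ − M₂| / SD_pooled = |55.1 − 48.1| / 6.5 = 7.0 / 6.5 = 1.077.
For two independent groups with equal n: n = 2·((z_{α/2} + z_β) / d)².
z_{α/2} + z_β = 1.960 + 1.645 = 3.605.
n = 2 × (3.605 / 1.077)² = 2 × 3.347² = 2 × 11.20 = 22.4.
Round up to the next whole participant.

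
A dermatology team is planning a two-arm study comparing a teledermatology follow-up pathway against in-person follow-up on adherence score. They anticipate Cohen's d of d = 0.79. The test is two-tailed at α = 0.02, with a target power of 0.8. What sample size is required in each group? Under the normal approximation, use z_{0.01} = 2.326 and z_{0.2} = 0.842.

For two independent groups with equal n: n = 2·((z_{α/2} + z_β) / d)².
z_{α/2} + z_β = 2.326 + 0.842 = 3.168.
n = 2 × (3.168 / 0.79)² = 2 × 4.010² = 2 × 16.08 = 32.2.
Round up to the next whole participant.

n = 33 per group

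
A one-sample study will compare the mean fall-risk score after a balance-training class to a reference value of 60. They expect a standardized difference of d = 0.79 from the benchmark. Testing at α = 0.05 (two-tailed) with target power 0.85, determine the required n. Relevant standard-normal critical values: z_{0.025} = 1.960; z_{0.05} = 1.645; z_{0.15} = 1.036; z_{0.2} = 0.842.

n = 15

For a one-sample test: n = ((z_{α/2} + z_β) / d)².
z_{α/2} + z_β = 1.960 + 1.036 = 2.996.
n = (2.996 / 0.79)² = 3.792² = 14.38.
Round up.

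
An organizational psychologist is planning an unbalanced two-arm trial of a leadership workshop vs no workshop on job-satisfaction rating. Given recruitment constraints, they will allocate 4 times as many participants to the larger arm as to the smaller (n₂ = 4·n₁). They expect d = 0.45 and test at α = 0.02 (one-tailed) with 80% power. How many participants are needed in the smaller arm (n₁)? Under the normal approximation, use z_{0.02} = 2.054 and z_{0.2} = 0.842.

n₁ = 52

With allocation ratio k = n₂/n₁ = 4, Var(x̄₁−x̄₂) = σ²(1/n₁ + 1/(k·n₁)) = σ²·(k+1)/(k·n₁).
So n₁ = (1 + 1/k)·((z_{α} + z_β)/d)² = 1.250 × (2.896/0.45)².
n₁ = 1.250 × 41.42 = 51.8.
Round up: n₁ = 52, giving n₂ = 4 × 52 = 208.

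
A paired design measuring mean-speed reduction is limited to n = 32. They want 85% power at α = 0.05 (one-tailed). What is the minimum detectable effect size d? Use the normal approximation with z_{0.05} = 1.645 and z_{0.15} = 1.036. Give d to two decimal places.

For a single sample (or paired design) of n = 32: d_min = (z_{α} + z_β)/√n.
z-sum = 1.645 + 1.036 = 2.681.
d_min = 2.681 / √32 = 2.681 / 5.657 = 0.474.

d_min ≈ 0.47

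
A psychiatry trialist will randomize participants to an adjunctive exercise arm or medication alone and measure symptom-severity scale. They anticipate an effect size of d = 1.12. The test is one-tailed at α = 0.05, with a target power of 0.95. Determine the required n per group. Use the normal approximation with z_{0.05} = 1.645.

n = 18 per group

For two independent groups with equal n: n = 2·((z_{α} + z_β) / d)².
z_{α} + z_β = 1.645 + 1.645 = 3.290.
n = 2 × (3.290 / 1.12)² = 2 × 2.937² = 2 × 8.63 = 17.3.
Round up to the next whole participant.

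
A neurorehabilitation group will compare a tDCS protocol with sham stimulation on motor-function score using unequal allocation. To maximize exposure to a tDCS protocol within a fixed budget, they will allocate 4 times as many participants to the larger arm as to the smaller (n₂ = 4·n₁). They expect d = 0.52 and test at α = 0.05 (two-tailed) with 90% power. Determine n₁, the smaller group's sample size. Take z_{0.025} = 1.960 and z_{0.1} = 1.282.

n₁ = 49

With allocation ratio k = n₂/n₁ = 4, Var(x̄₁−x̄₂) = σ²(1/n₁ + 1/(k·n₁)) = σ²·(k+1)/(k·n₁).
So n₁ = (1 + 1/k)·((z_{α/2} + z_β)/d)² = 1.250 × (3.242/0.52)².
n₁ = 1.250 × 38.87 = 48.6.
Round up: n₁ = 49, giving n₂ = 4 × 49 = 196.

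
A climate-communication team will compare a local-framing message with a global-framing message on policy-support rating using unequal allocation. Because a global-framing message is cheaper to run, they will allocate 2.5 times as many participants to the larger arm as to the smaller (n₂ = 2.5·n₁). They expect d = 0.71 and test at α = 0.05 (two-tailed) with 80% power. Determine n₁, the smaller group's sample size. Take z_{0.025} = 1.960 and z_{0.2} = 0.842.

n₁ = 22

With allocation ratio k = n₂/n₁ = 2.5, Var(x̄₁−x̄₂) = σ²(1/n₁ + 1/(k·n₁)) = σ²·(k+1)/(k·n₁).
So n₁ = (1 + 1/k)·((z_{α/2} + z_β)/d)² = 1.400 × (2.802/0.71)².
n₁ = 1.400 × 15.57 = 21.8.
Round up: n₁ = 22, giving n₂ = 2.5 × 22 = 55.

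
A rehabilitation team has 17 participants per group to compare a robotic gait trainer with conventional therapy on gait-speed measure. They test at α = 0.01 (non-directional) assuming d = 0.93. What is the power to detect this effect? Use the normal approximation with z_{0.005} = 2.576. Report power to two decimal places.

power ≈ 0.55

For two equal groups, power = Φ(d·√(n/2) − z_{α/2}).
d·√(n/2) = 0.93 × √(17/2) = 0.93 × 2.915 = 2.711.
z_β = 2.711 − 2.576 = 0.135.
Power = Φ(0.135) = 0.554.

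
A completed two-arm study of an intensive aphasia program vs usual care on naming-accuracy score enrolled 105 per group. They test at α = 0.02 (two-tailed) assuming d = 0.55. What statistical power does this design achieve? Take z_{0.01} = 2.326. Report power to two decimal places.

power ≈ 0.95

For two equal groups, power = Φ(d·√(n/2) − z_{α/2}).
d·√(n/2) = 0.55 × √(105/2) = 0.55 × 7.246 = 3.985.
z_β = 3.985 − 2.326 = 1.659.
Power = Φ(1.659) = 0.951.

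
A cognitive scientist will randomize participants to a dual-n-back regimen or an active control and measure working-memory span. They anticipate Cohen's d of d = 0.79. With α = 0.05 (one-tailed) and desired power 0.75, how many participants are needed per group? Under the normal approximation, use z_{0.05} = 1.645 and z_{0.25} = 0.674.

n = 18 per group

For two independent groups with equal n: n = 2·((z_{α} + z_β) / d)².
z_{α} + z_β = 1.645 + 0.674 = 2.319.
n = 2 × (2.319 / 0.79)² = 2 × 2.935² = 2 × 8.62 = 17.2.
Round up to the next whole participant.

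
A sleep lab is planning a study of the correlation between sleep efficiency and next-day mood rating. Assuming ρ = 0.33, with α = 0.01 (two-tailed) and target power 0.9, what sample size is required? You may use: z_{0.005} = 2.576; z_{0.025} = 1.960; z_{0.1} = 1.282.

n = 130

Fisher's z: C = ½·ln((1+r)/(1−r)) = ½·ln(1.9851) = 0.3428.
n = ((z_{α/2} + z_β)/C)² + 3.
(2.576 + 1.282) / 0.3428 = 3.858 / 0.3428 = 11.254.
n = 11.254² + 3 = 126.66 + 3 = 129.7.
Round up.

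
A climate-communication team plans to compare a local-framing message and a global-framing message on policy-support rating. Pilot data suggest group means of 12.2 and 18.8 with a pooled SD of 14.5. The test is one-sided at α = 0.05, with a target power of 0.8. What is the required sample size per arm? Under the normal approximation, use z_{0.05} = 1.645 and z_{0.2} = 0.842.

Cohen's d = |M₁ − M₂| / SD_pooled = |12.2 − 18.8| / 14.5 = 6.6 / 14.5 = 0.455.
For two independent groups with equal n: n = 2·((z_{α} + z_β) / d)².
z_{α} + z_β = 1.645 + 0.842 = 2.487.
n = 2 × (2.487 / 0.455)² = 2 × 5.466² = 2 × 29.88 = 59.8.
Round up to the next whole participant.

n = 60 per group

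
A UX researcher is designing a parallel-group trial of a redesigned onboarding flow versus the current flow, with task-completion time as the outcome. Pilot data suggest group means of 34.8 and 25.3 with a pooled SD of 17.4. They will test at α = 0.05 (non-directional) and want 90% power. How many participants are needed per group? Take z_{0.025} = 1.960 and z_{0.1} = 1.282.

n = 71 per group

Cohen's d = |M₁ − M₂| / SD_pooled = |34.8 − 25.3| / 17.4 = 9.5 / 17.4 = 0.546.
For two independent groups with equal n: n = 2·((z_{α/2} + z_β) / d)².
z_{α/2} + z_β = 1.960 + 1.282 = 3.242.
n = 2 × (3.242 / 0.546)² = 2 × 5.938² = 2 × 35.26 = 70.5.
Round up to the next whole participant.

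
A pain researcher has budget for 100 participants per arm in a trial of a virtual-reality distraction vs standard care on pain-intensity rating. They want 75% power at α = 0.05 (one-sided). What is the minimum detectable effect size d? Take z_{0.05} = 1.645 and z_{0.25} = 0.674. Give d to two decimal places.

For two independent groups of n = 100 each: d_min = (z_{α} + z_β)·√(2/n).
z-sum = 1.645 + 0.674 = 2.319.
d_min = 2.319 × √(2/100) = 2.319 × 0.1414 = 0.328.

d_min ≈ 0.33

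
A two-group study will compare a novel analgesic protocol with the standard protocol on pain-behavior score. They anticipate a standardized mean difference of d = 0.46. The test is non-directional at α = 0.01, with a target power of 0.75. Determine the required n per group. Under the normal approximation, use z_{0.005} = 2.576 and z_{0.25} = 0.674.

For two independent groups with equal n: n = 2·((z_{α/2} + z_β) / d)².
z_{α/2} + z_β = 2.576 + 0.674 = 3.250.
n = 2 × (3.250 / 0.46)² = 2 × 7.065² = 2 × 49.92 = 99.8.
Round up to the next whole participant.

n = 100 per group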